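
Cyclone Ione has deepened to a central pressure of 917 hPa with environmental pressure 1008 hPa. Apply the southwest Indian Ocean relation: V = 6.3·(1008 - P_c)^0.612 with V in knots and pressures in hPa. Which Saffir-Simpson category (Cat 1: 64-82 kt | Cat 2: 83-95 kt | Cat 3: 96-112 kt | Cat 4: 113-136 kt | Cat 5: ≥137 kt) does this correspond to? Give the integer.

ΔP = 1008 − 917 = 91 hPa.
V ≈ 6.3 × 91^0.612 = 6.3 × 15.81 ≈ 100 kt.
100 kt falls in the Category 3 band.

3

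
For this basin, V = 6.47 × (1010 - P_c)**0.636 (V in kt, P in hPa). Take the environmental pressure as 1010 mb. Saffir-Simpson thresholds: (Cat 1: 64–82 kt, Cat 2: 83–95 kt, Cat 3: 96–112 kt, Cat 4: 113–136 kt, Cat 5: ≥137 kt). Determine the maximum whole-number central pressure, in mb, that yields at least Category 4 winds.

920 mb

Category 4 begins at V = 113 kt.
Required ΔP = (113/6.47)^(1/0.636) = 17.465^1.572 ≈ 89.76 mb.
P_c ≤ 1010 − 89.76 = 920.24, so the highest integer P_c is 920 mb.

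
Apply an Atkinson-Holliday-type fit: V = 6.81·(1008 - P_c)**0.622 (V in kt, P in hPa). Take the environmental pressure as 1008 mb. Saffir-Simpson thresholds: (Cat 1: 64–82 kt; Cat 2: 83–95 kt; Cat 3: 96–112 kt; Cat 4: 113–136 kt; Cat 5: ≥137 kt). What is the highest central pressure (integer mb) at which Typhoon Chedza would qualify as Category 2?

Category 2 begins at V = 83 kt.
Required ΔP = (83/6.81)^(1/0.622) = 12.188^1.608 ≈ 55.70 mb.
P_c ≤ 1008 − 55.70 = 952.30, so the highest integer P_c is 952 mb.

952 mb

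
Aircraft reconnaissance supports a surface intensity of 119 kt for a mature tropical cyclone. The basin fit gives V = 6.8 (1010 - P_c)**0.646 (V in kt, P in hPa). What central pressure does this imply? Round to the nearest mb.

ΔP = (V / 6.8)^(1/0.646) = (119/6.8)^1.548.
119/6.8 = 17.500; 17.500^1.548 ≈ 83.99 mb.
P_c = 1010 − 83.99 = 926.01 ≈ 926 mb.

926 mb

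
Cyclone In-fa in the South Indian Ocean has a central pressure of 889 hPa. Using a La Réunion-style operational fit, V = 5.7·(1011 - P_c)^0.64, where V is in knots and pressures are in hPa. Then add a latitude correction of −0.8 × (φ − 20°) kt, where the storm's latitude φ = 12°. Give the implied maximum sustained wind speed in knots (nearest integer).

130 kt

ΔP = 1011 − 889 = 122 hPa.
122^0.64 ≈ 21.641.
V ≈ 5.7 × 21.641 ≈ 123.4 kt.
Latitude correction: −0.8 × (12 − 20) = 6.4 kt.
Corrected V ≈ 129.8 kt → 130 kt.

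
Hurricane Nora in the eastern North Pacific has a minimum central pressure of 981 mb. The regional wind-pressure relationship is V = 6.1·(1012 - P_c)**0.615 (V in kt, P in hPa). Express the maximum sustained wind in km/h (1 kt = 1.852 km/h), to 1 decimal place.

ΔP = 1012 − 981 = 31 mb.
V ≈ 6.1 × 31^0.615 = 6.1 × 8.264 ≈ 50.410 kt.
50.410 × 1.852 ≈ 93.36 km/h → 93.4 km/h.

93.4 km/h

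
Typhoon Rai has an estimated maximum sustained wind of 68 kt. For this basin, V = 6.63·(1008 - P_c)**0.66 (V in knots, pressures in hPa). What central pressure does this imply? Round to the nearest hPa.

974 hPa

ΔP = (V / 6.63)^(1/0.66) = (68/6.63)^1.515.
68/6.63 = 10.256; 10.256^1.515 ≈ 34.03 hPa.
P_c = 1008 − 34.03 = 973.97 ≈ 974 hPa.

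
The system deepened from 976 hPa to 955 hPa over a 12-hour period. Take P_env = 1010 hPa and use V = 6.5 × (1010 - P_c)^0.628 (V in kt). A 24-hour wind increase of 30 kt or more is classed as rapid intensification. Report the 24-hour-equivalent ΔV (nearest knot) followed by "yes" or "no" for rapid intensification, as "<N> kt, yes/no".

V₁: ΔP = 34, V ≈ 6.5 × 34^0.628 ≈ 59.52 kt.
V₂: ΔP = 55, V ≈ 6.5 × 55^0.628 ≈ 80.51 kt.
ΔV over 12 h = 20.99 kt → 24 h equivalent = 20.99 × 24/12 ≈ 41.98 kt.
42 kt ≥ 30 kt ⇒ rapid intensification.

42 kt, yes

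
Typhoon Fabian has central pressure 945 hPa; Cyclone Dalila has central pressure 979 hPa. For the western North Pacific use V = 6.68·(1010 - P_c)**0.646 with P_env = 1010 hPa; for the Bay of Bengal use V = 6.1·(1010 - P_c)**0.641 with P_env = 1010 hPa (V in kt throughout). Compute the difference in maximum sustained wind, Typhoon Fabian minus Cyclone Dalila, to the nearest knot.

44 kt

Typhoon Fabian: ΔP = 65; V ≈ 6.68 × 65^0.646 ≈ 99.06 kt.
Cyclone Dalila: ΔP = 31; V ≈ 6.1 × 31^0.641 ≈ 55.12 kt.
Difference ≈ 99.06 − 55.12 = 43.94 → 44 kt.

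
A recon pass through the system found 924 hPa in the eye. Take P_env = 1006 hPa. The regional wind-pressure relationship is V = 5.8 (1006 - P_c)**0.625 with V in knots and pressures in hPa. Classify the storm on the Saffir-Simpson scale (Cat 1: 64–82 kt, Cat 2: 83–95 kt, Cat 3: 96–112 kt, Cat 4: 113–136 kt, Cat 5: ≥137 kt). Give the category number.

2

ΔP = 1006 − 924 = 82 hPa.
V ≈ 5.8 × 82^0.625 = 5.8 × 15.71 ≈ 91 kt.
91 kt falls in the Category 2 band.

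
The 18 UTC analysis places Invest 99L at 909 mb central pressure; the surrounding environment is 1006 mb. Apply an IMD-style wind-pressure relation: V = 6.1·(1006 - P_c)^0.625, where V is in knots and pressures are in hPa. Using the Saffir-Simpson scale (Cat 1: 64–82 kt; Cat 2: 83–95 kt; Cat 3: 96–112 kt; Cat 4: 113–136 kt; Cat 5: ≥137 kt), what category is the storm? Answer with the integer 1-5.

3

ΔP = 1006 − 909 = 97 mb.
V ≈ 6.1 × 97^0.625 = 6.1 × 17.45 ≈ 106 kt.
106 kt falls in the Category 3 band.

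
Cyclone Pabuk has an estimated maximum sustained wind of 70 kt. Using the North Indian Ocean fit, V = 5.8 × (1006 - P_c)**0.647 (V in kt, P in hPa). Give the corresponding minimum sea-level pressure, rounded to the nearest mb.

959 mb

ΔP = (V / 5.8)^(1/0.647) = (70/5.8)^1.546.
70/5.8 = 12.069; 12.069^1.546 ≈ 46.97 mb.
P_c = 1006 − 46.97 = 959.03 ≈ 959 mb.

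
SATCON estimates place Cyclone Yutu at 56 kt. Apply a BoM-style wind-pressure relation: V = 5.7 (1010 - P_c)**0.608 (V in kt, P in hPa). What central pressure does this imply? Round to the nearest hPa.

ΔP = (V / 5.7)^(1/0.608) = (56/5.7)^1.645.
56/5.7 = 9.825; 9.825^1.645 ≈ 42.86 hPa.
P_c = 1010 − 42.86 = 967.14 ≈ 967 hPa.

967 hPa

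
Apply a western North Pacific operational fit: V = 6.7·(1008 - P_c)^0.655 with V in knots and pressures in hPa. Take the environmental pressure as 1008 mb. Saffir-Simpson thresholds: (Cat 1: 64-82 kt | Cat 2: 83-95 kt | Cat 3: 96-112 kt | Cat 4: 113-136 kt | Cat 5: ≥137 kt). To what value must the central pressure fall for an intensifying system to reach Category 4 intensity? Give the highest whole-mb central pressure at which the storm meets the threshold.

Category 4 begins at V = 113 kt.
Required ΔP = (113/6.7)^(1/0.655) = 16.866^1.527 ≈ 74.69 mb.
P_c ≤ 1008 − 74.69 = 933.31, so the highest integer P_c is 933 mb.

933 mb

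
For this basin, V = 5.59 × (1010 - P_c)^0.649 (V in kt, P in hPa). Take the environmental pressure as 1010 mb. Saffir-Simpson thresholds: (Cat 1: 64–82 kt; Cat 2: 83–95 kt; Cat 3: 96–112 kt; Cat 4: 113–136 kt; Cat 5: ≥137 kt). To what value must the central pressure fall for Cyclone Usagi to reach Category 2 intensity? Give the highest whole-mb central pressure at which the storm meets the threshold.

Category 2 begins at V = 83 kt.
Required ΔP = (83/5.59)^(1/0.649) = 14.848^1.541 ≈ 63.88 mb.
P_c ≤ 1010 − 63.88 = 946.12, so the highest integer P_c is 946 mb.

946 mb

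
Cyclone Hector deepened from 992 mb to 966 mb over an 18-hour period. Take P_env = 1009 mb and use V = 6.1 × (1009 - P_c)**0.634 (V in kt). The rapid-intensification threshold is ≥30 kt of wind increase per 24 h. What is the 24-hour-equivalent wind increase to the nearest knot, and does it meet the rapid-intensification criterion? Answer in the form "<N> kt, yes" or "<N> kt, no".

V₁: ΔP = 17, V ≈ 6.1 × 17^0.634 ≈ 36.76 kt.
V₂: ΔP = 43, V ≈ 6.1 × 43^0.634 ≈ 66.21 kt.
ΔV over 18 h = 29.45 kt → 24 h equivalent = 29.45 × 24/18 ≈ 39.27 kt.
39 kt ≥ 30 kt ⇒ rapid intensification.

39 kt, yes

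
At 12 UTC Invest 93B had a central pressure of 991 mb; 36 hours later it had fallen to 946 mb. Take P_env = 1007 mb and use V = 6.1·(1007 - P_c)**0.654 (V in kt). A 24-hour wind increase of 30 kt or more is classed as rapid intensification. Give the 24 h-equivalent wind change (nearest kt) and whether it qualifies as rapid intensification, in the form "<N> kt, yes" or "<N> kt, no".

35 kt, yes

V₁: ΔP = 16, V ≈ 6.1 × 16^0.654 ≈ 37.40 kt.
V₂: ΔP = 61, V ≈ 6.1 × 61^0.654 ≈ 89.73 kt.
ΔV over 36 h = 52.33 kt → 24 h equivalent = 52.33 × 24/36 ≈ 34.89 kt.
35 kt ≥ 30 kt ⇒ rapid intensification.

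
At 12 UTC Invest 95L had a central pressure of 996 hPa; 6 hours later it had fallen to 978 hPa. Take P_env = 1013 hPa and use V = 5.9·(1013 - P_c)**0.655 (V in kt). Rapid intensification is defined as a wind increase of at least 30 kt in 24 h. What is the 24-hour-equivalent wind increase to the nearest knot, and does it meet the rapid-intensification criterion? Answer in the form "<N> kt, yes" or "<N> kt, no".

91 kt, yes

V₁: ΔP = 17, V ≈ 5.9 × 17^0.655 ≈ 37.74 kt.
V₂: ΔP = 35, V ≈ 5.9 × 35^0.655 ≈ 60.56 kt.
ΔV over 6 h = 22.82 kt → 24 h equivalent = 22.82 × 24/6 ≈ 91.28 kt.
91 kt ≥ 30 kt ⇒ rapid intensification.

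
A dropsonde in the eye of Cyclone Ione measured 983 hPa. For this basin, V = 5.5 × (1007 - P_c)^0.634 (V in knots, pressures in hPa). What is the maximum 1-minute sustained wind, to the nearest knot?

41 kt

ΔP = 1007 − 983 = 24 hPa.
24^0.634 ≈ 7.500.
V ≈ 5.5 × 7.500 ≈ 41.2 kt.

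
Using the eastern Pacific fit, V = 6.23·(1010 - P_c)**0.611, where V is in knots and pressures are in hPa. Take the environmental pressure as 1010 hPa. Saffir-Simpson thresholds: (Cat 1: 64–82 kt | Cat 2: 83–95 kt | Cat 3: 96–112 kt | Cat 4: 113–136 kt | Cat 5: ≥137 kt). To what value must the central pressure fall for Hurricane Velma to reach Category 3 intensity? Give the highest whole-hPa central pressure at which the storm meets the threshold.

922 hPa

Category 3 begins at V = 96 kt.
Required ΔP = (96/6.23)^(1/0.611) = 15.409^1.637 ≈ 87.90 hPa.
P_c ≤ 1010 − 87.90 = 922.10, so the highest integer P_c is 922 hPa.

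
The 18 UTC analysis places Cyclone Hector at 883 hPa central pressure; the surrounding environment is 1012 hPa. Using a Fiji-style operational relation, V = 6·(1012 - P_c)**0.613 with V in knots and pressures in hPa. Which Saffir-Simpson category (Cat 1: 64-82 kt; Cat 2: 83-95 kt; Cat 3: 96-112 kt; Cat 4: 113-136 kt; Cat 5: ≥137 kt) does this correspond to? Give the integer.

4

ΔP = 1012 − 883 = 129 hPa.
V ≈ 6 × 129^0.613 = 6 × 19.67 ≈ 118 kt.
118 kt falls in the Category 4 band.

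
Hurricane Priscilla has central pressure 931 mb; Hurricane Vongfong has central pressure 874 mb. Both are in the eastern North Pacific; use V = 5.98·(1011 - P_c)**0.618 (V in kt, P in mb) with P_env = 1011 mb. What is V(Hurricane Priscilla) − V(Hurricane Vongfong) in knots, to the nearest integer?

-35 kt

Hurricane Priscilla: ΔP = 80; V ≈ 5.98 × 80^0.618 ≈ 89.70 kt.
Hurricane Vongfong: ΔP = 137; V ≈ 5.98 × 137^0.618 ≈ 125.08 kt.
Difference ≈ 89.70 − 125.08 = -35.38 → -35 kt.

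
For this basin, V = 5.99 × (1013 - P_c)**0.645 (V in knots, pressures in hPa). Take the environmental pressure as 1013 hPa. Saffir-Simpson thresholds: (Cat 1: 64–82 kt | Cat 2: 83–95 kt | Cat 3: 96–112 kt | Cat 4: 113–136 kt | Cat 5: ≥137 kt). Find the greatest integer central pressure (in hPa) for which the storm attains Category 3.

Category 3 begins at V = 96 kt.
Required ΔP = (96/5.99)^(1/0.645) = 16.027^1.550 ≈ 73.79 hPa.
P_c ≤ 1013 − 73.79 = 939.21, so the highest integer P_c is 939 hPa.

939 hPa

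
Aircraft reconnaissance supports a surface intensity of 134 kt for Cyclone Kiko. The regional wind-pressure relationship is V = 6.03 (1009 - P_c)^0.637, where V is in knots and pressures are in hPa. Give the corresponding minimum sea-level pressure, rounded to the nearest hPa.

ΔP = (V / 6.03)^(1/0.637) = (134/6.03)^1.570.
134/6.03 = 22.222; 22.222^1.570 ≈ 130.10 hPa.
P_c = 1009 − 130.10 = 878.90 ≈ 879 hPa.

879 hPa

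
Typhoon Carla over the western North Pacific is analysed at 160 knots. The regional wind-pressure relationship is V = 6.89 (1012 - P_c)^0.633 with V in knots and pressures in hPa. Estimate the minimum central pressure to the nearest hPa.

ΔP = (V / 6.89)^(1/0.633) = (160/6.89)^1.580.
160/6.89 = 23.222; 23.222^1.580 ≈ 143.82 hPa.
P_c = 1012 − 143.82 = 868.18 ≈ 868 hPa.

868 hPa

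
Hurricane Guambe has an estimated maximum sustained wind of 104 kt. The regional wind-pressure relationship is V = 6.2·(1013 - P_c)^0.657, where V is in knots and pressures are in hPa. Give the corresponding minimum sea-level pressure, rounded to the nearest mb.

940 mb

ΔP = (V / 6.2)^(1/0.657) = (104/6.2)^1.522.
104/6.2 = 16.774; 16.774^1.522 ≈ 73.11 mb.
P_c = 1013 − 73.11 = 939.89 ≈ 940 mb.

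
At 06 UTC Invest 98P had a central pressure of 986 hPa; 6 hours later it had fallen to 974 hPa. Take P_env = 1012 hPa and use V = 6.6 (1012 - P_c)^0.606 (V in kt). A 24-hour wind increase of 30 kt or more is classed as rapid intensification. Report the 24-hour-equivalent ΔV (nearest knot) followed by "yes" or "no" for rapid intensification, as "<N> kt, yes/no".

49 kt, yes

V₁: ΔP = 26, V ≈ 6.6 × 26^0.606 ≈ 47.54 kt.
V₂: ΔP = 38, V ≈ 6.6 × 38^0.606 ≈ 59.83 kt.
ΔV over 6 h = 12.29 kt → 24 h equivalent = 12.29 × 24/6 ≈ 49.16 kt.
49 kt ≥ 30 kt ⇒ rapid intensification.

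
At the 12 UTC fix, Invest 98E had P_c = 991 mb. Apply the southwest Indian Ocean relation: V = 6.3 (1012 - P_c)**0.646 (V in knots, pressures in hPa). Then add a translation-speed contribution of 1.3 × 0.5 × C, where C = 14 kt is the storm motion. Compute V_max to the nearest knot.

ΔP = 1012 − 991 = 21 mb.
21^0.646 ≈ 7.147.
V ≈ 6.3 × 7.147 ≈ 45.0 kt.
Translation term: 1.3 × 0.5 × 14 = 9.1 kt.
Corrected V ≈ 54.1 kt → 54 kt.

54 kt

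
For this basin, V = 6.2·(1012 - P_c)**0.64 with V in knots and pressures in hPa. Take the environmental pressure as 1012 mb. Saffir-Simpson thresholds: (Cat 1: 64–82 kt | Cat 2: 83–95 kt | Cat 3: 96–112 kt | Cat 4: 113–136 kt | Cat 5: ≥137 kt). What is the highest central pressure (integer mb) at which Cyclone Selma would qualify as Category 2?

Category 2 begins at V = 83 kt.
Required ΔP = (83/6.2)^(1/0.64) = 13.387^1.562 ≈ 57.60 mb.
P_c ≤ 1012 − 57.60 = 954.40, so the highest integer P_c is 954 mb.

954 mb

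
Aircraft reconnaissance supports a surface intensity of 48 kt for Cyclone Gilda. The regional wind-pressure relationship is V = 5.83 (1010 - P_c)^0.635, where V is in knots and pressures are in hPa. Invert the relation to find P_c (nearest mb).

982 mb

ΔP = (V / 5.83)^(1/0.635) = (48/5.83)^1.575.
48/5.83 = 8.233; 8.233^1.575 ≈ 27.66 mb.
P_c = 1010 − 27.66 = 982.34 ≈ 982 mb.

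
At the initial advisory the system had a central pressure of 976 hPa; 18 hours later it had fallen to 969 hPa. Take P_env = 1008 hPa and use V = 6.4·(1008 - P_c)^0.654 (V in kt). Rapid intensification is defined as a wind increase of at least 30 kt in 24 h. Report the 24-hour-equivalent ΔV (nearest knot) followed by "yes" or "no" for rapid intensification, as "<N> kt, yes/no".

V₁: ΔP = 32, V ≈ 6.4 × 32^0.654 ≈ 61.74 kt.
V₂: ΔP = 39, V ≈ 6.4 × 39^0.654 ≈ 70.26 kt.
ΔV over 18 h = 8.52 kt → 24 h equivalent = 8.52 × 24/18 ≈ 11.36 kt.
11 kt < 30 kt ⇒ not rapid intensification.

11 kt, no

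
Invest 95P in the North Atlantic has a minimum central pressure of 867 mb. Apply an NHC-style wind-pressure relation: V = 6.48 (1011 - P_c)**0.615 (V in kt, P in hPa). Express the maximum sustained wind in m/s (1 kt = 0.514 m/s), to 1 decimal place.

70.8 m/s

ΔP = 1011 − 867 = 144 mb.
V ≈ 6.48 × 144^0.615 = 6.48 × 21.252 ≈ 137.711 kt.
137.711 × 0.514 ≈ 70.78 m/s → 70.8 m/s.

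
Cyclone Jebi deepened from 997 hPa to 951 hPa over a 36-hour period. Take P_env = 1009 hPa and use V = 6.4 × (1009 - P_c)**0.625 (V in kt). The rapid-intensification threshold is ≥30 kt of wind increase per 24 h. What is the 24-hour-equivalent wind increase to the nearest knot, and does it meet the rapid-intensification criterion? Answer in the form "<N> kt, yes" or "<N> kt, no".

34 kt, yes

V₁: ΔP = 12, V ≈ 6.4 × 12^0.625 ≈ 30.25 kt.
V₂: ΔP = 58, V ≈ 6.4 × 58^0.625 ≈ 80.97 kt.
ΔV over 36 h = 50.72 kt → 24 h equivalent = 50.72 × 24/36 ≈ 33.81 kt.
34 kt ≥ 30 kt ⇒ rapid intensification.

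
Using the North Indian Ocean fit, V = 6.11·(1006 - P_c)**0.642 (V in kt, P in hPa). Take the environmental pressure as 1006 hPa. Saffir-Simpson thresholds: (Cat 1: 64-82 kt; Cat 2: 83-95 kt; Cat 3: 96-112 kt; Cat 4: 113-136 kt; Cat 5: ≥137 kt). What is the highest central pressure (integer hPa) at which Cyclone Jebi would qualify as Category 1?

967 hPa

Category 1 begins at V = 64 kt.
Required ΔP = (64/6.11)^(1/0.642) = 10.475^1.558 ≈ 38.82 hPa.
P_c ≤ 1006 − 38.82 = 967.18, so the highest integer P_c is 967 hPa.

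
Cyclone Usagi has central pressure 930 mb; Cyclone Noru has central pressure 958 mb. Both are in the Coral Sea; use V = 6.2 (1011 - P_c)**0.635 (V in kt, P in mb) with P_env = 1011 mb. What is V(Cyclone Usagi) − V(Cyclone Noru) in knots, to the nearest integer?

24 kt

Cyclone Usagi: ΔP = 81; V ≈ 6.2 × 81^0.635 ≈ 100.99 kt.
Cyclone Noru: ΔP = 53; V ≈ 6.2 × 53^0.635 ≈ 77.14 kt.
Difference ≈ 100.99 − 77.14 = 23.85 → 24 kt.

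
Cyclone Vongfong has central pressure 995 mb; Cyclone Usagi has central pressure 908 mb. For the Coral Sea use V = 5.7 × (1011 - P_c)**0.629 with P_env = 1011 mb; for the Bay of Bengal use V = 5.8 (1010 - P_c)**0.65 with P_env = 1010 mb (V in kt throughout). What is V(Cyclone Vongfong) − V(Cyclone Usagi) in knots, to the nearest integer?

-85 kt

Cyclone Vongfong: ΔP = 16; V ≈ 5.7 × 16^0.629 ≈ 32.60 kt.
Cyclone Usagi: ΔP = 102; V ≈ 5.8 × 102^0.65 ≈ 117.22 kt.
Difference ≈ 32.60 − 117.22 = -84.62 → -85 kt.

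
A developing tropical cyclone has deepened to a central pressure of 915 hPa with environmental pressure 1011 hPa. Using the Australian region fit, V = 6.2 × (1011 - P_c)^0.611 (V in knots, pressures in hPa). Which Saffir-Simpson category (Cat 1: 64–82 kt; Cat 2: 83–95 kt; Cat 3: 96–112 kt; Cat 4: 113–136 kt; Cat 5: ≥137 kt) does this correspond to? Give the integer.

3

ΔP = 1011 − 915 = 96 hPa.
V ≈ 6.2 × 96^0.611 = 6.2 × 16.26 ≈ 101 kt.
101 kt falls in the Category 3 band.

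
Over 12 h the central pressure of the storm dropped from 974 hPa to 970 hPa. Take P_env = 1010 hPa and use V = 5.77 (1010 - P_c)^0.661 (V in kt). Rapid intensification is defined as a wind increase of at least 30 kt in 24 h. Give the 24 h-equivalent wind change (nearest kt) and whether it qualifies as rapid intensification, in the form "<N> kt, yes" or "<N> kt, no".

V₁: ΔP = 36, V ≈ 5.77 × 36^0.661 ≈ 61.64 kt.
V₂: ΔP = 40, V ≈ 5.77 × 40^0.661 ≈ 66.09 kt.
ΔV over 12 h = 4.45 kt → 24 h equivalent = 4.45 × 24/12 ≈ 8.90 kt.
9 kt < 30 kt ⇒ not rapid intensification.

9 kt, no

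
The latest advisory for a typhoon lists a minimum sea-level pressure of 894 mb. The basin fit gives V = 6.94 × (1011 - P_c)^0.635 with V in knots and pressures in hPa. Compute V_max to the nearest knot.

ΔP = 1011 − 894 = 117 mb.
117^0.635 ≈ 20.573.
V ≈ 6.94 × 20.573 ≈ 142.8 kt.

143 kt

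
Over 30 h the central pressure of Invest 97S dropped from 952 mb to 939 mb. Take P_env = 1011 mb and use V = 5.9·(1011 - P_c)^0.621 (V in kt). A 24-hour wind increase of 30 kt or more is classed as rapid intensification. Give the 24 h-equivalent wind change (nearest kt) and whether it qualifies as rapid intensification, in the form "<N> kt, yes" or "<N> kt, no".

V₁: ΔP = 59, V ≈ 5.9 × 59^0.621 ≈ 74.23 kt.
V₂: ΔP = 72, V ≈ 5.9 × 72^0.621 ≈ 84.00 kt.
ΔV over 30 h = 9.77 kt → 24 h equivalent = 9.77 × 24/30 ≈ 7.82 kt.
8 kt < 30 kt ⇒ not rapid intensification.

8 kt, no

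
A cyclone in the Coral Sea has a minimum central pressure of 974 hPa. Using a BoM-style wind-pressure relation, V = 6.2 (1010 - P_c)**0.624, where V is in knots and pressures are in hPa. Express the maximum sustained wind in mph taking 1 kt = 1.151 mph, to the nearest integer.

ΔP = 1010 − 974 = 36 hPa.
V ≈ 6.2 × 36^0.624 = 6.2 × 9.357 ≈ 58.013 kt.
58.013 × 1.151 ≈ 66.77 mph → 67 mph.

67 mph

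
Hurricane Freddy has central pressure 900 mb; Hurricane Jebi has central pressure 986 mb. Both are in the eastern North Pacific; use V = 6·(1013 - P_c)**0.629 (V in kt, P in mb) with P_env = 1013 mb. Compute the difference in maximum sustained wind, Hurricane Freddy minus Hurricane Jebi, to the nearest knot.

70 kt

Hurricane Freddy: ΔP = 113; V ≈ 6 × 113^0.629 ≈ 117.36 kt.
Hurricane Jebi: ΔP = 27; V ≈ 6 × 27^0.629 ≈ 47.70 kt.
Difference ≈ 117.36 − 47.70 = 69.66 → 70 kt.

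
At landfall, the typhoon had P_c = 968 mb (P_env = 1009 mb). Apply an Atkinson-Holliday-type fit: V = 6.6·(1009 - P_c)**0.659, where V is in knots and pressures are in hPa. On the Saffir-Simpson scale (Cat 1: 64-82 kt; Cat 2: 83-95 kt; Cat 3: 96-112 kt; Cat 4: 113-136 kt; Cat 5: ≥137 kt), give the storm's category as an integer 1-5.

1

ΔP = 1009 − 968 = 41 mb.
V ≈ 6.6 × 41^0.659 = 6.6 × 11.56 ≈ 76 kt.
76 kt falls in the Category 1 band.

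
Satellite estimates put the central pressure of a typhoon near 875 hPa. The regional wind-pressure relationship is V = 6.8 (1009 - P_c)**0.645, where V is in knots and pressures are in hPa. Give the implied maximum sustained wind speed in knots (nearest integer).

ΔP = 1009 − 875 = 134 hPa.
134^0.645 ≈ 23.550.
V ≈ 6.8 × 23.550 ≈ 160.1 kt.

160 kt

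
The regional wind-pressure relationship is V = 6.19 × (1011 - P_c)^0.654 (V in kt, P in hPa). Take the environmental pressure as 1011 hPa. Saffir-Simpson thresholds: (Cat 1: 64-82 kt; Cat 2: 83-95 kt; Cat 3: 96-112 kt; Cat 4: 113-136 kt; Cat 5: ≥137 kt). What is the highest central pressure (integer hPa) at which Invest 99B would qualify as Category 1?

Category 1 begins at V = 64 kt.
Required ΔP = (64/6.19)^(1/0.654) = 10.339^1.529 ≈ 35.58 hPa.
P_c ≤ 1011 − 35.58 = 975.42, so the highest integer P_c is 975 hPa.

975 hPa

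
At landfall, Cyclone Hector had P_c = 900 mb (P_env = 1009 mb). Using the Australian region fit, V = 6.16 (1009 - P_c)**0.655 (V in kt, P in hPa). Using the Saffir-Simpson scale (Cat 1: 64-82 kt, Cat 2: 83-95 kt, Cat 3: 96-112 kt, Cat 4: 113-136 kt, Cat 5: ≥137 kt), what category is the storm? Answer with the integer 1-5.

4

ΔP = 1009 − 900 = 109 mb.
V ≈ 6.16 × 109^0.655 = 6.16 × 21.60 ≈ 133 kt.
133 kt falls in the Category 4 band.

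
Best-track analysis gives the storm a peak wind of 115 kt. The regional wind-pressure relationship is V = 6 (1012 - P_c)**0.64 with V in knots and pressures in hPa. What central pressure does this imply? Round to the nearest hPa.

911 hPa

ΔP = (V / 6)^(1/0.64) = (115/6)^1.562.
115/6 = 19.167; 19.167^1.562 ≈ 100.92 hPa.
P_c = 1012 − 100.92 = 911.08 ≈ 911 hPa.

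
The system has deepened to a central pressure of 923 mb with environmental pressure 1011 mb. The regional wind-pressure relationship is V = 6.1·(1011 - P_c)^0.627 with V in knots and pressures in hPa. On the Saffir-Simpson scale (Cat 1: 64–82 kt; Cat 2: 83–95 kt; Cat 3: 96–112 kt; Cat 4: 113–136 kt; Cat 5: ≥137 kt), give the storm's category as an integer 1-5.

ΔP = 1011 − 923 = 88 mb.
V ≈ 6.1 × 88^0.627 = 6.1 × 16.56 ≈ 101 kt.
101 kt falls in the Category 3 band.

3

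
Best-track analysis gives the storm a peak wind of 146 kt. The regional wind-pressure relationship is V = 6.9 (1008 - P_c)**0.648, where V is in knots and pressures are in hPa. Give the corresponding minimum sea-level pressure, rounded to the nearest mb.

ΔP = (V / 6.9)^(1/0.648) = (146/6.9)^1.543.
146/6.9 = 21.159; 21.159^1.543 ≈ 111.05 mb.
P_c = 1008 − 111.05 = 896.95 ≈ 897 mb.

897 mb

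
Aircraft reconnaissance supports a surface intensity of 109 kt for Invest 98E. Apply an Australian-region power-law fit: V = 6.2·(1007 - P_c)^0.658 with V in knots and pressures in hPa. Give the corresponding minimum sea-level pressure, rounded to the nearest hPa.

929 hPa

ΔP = (V / 6.2)^(1/0.658) = (109/6.2)^1.520.
109/6.2 = 17.581; 17.581^1.520 ≈ 78.01 hPa.
P_c = 1007 − 78.01 = 928.99 ≈ 929 hPa.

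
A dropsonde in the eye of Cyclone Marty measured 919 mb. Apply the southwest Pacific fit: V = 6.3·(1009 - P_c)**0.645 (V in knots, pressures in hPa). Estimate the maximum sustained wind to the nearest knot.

ΔP = 1009 − 919 = 90 mb.
90^0.645 ≈ 18.217.
V ≈ 6.3 × 18.217 ≈ 114.8 kt.

115 kt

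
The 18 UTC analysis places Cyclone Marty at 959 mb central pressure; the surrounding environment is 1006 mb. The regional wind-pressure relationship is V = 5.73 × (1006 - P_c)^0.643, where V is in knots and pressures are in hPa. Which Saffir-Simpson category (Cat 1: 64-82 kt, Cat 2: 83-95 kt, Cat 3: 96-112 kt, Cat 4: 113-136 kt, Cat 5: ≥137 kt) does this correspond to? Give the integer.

1

ΔP = 1006 − 959 = 47 mb.
V ≈ 5.73 × 47^0.643 = 5.73 × 11.89 ≈ 68 kt.
68 kt falls in the Category 1 band.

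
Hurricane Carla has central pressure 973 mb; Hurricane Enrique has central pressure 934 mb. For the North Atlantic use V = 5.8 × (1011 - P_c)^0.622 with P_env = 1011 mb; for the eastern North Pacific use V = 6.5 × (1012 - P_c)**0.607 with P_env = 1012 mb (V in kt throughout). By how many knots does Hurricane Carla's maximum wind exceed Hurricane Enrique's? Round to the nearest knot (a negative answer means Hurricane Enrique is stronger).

-36 kt

Hurricane Carla: ΔP = 38; V ≈ 5.8 × 38^0.622 ≈ 55.73 kt.
Hurricane Enrique: ΔP = 78; V ≈ 6.5 × 78^0.607 ≈ 91.50 kt.
Difference ≈ 55.73 − 91.50 = -35.77 → -36 kt.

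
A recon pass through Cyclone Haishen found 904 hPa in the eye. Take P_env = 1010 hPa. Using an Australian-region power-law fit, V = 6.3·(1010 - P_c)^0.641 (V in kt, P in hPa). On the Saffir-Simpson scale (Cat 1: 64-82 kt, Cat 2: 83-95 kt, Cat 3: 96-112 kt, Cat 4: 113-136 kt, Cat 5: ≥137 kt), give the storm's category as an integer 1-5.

ΔP = 1010 − 904 = 106 hPa.
V ≈ 6.3 × 106^0.641 = 6.3 × 19.87 ≈ 125 kt.
125 kt falls in the Category 4 band.

4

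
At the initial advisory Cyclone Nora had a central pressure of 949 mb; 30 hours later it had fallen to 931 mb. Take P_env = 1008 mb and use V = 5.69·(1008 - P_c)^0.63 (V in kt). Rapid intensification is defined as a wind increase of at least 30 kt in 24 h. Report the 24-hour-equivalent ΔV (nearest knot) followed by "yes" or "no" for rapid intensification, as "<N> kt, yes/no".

V₁: ΔP = 59, V ≈ 5.69 × 59^0.63 ≈ 74.26 kt.
V₂: ΔP = 77, V ≈ 5.69 × 77^0.63 ≈ 87.82 kt.
ΔV over 30 h = 13.56 kt → 24 h equivalent = 13.56 × 24/30 ≈ 10.85 kt.
11 kt < 30 kt ⇒ not rapid intensification.

11 kt, no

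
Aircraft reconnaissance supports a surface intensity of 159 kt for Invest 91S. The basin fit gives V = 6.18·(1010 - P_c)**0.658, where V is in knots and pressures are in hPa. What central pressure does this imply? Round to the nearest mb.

871 mb

ΔP = (V / 6.18)^(1/0.658) = (159/6.18)^1.520.
159/6.18 = 25.728; 25.728^1.520 ≈ 139.15 mb.
P_c = 1010 − 139.15 = 870.85 ≈ 871 mb.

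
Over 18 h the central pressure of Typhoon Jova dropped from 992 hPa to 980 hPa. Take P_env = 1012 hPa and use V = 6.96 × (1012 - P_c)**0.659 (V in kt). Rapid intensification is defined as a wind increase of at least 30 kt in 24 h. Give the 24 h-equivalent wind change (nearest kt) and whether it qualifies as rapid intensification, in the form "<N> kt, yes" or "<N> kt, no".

24 kt, no

V₁: ΔP = 20, V ≈ 6.96 × 20^0.659 ≈ 50.12 kt.
V₂: ΔP = 32, V ≈ 6.96 × 32^0.659 ≈ 68.31 kt.
ΔV over 18 h = 18.19 kt → 24 h equivalent = 18.19 × 24/18 ≈ 24.25 kt.
24 kt < 30 kt ⇒ not rapid intensification.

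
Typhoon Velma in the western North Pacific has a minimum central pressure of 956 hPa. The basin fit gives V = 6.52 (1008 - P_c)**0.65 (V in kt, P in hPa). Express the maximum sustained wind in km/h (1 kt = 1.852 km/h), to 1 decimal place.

157.5 km/h

ΔP = 1008 − 956 = 52 hPa.
V ≈ 6.52 × 52^0.65 = 6.52 × 13.044 ≈ 85.045 kt.
85.045 × 1.852 ≈ 157.50 km/h → 157.5 km/h.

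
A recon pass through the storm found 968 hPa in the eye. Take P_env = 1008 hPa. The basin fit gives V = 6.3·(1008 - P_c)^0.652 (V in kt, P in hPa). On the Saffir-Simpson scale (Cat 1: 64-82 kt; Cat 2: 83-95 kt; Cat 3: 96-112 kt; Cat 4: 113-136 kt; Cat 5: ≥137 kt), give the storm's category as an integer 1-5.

1

ΔP = 1008 − 968 = 40 hPa.
V ≈ 6.3 × 40^0.652 = 6.3 × 11.08 ≈ 70 kt.
70 kt falls in the Category 1 band.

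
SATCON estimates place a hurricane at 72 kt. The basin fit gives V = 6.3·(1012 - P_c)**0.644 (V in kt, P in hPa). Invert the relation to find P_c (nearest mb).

968 mb

ΔP = (V / 6.3)^(1/0.644) = (72/6.3)^1.553.
72/6.3 = 11.429; 11.429^1.553 ≈ 43.94 mb.
P_c = 1012 − 43.94 = 968.06 ≈ 968 mb.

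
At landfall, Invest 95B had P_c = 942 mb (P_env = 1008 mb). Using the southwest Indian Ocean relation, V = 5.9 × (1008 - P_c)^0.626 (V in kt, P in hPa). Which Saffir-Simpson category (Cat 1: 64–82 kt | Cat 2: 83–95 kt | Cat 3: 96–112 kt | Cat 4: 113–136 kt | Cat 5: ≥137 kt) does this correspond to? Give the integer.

1

ΔP = 1008 − 942 = 66 mb.
V ≈ 5.9 × 66^0.626 = 5.9 × 13.77 ≈ 81 kt.
81 kt falls in the Category 1 band.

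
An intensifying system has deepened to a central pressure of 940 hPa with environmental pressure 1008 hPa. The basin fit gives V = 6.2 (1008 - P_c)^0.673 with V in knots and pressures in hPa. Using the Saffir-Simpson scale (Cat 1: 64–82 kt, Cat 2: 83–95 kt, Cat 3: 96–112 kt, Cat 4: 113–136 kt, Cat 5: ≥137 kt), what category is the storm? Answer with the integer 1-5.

ΔP = 1008 − 940 = 68 hPa.
V ≈ 6.2 × 68^0.673 = 6.2 × 17.11 ≈ 106 kt.
106 kt falls in the Category 3 band.

3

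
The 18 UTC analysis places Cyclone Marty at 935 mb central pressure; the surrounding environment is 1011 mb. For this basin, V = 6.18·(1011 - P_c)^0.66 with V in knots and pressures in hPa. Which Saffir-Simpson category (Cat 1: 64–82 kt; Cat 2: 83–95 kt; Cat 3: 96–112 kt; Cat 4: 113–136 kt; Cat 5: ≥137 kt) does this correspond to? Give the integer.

ΔP = 1011 − 935 = 76 mb.
V ≈ 6.18 × 76^0.66 = 6.18 × 17.43 ≈ 108 kt.
108 kt falls in the Category 3 band.

3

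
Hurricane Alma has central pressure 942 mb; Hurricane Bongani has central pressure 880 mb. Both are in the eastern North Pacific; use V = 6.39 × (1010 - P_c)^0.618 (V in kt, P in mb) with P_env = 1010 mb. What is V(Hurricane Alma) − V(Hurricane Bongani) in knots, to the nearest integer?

-43 kt

Hurricane Alma: ΔP = 68; V ≈ 6.39 × 68^0.618 ≈ 86.69 kt.
Hurricane Bongani: ΔP = 130; V ≈ 6.39 × 130^0.618 ≈ 129.40 kt.
Difference ≈ 86.69 − 129.40 = -42.71 → -43 kt.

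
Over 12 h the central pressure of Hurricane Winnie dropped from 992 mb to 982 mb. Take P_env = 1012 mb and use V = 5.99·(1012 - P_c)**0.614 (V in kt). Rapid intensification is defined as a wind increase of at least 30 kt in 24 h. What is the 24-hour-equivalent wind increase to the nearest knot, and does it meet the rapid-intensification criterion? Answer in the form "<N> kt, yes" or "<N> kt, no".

V₁: ΔP = 20, V ≈ 5.99 × 20^0.614 ≈ 37.69 kt.
V₂: ΔP = 30, V ≈ 5.99 × 30^0.614 ≈ 48.35 kt.
ΔV over 12 h = 10.66 kt → 24 h equivalent = 10.66 × 24/12 ≈ 21.32 kt.
21 kt < 30 kt ⇒ not rapid intensification.

21 kt, no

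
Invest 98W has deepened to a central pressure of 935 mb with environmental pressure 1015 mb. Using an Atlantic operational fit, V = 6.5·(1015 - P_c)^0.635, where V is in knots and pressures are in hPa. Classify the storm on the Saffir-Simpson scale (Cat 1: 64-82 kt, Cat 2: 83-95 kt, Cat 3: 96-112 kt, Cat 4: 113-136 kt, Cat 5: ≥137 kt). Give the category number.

ΔP = 1015 − 935 = 80 mb.
V ≈ 6.5 × 80^0.635 = 6.5 × 16.16 ≈ 105 kt.
105 kt falls in the Category 3 band.

3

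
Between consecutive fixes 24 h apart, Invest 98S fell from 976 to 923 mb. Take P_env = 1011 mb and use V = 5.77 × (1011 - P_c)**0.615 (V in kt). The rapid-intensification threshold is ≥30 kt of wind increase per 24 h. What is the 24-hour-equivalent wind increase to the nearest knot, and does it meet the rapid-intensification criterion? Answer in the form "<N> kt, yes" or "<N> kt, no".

V₁: ΔP = 35, V ≈ 5.77 × 35^0.615 ≈ 51.38 kt.
V₂: ΔP = 88, V ≈ 5.77 × 88^0.615 ≈ 90.58 kt.
ΔV over 24 h = 39.20 kt → 24 h equivalent = 39.20 × 24/24 ≈ 39.20 kt.
39 kt ≥ 30 kt ⇒ rapid intensification.

39 kt, yes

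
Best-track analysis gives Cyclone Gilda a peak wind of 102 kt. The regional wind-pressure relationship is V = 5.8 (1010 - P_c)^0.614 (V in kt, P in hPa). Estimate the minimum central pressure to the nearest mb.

903 mb

ΔP = (V / 5.8)^(1/0.614) = (102/5.8)^1.629.
102/5.8 = 17.586; 17.586^1.629 ≈ 106.65 mb.
P_c = 1010 − 106.65 = 903.35 ≈ 903 mb.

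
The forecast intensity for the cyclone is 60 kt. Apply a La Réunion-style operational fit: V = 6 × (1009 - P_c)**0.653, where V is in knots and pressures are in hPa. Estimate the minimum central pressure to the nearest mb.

ΔP = (V / 6)^(1/0.653) = (60/6)^1.531.
60/6 = 10.000; 10.000^1.531 ≈ 33.99 mb.
P_c = 1009 − 33.99 = 975.01 ≈ 975 mb.

975 mb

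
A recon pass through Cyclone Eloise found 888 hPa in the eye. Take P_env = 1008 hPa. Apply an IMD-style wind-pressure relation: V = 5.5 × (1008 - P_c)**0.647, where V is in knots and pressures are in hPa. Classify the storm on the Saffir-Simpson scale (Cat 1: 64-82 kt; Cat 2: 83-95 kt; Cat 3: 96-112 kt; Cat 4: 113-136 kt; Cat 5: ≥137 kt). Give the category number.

ΔP = 1008 − 888 = 120 hPa.
V ≈ 5.5 × 120^0.647 = 5.5 × 22.14 ≈ 122 kt.
122 kt falls in the Category 4 band.

4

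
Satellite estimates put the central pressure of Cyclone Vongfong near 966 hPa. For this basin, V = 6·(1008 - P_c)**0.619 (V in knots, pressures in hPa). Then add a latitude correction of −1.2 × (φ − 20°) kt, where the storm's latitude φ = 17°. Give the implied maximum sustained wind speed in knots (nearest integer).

64 kt

ΔP = 1008 − 966 = 42 hPa.
42^0.619 ≈ 10.111.
V ≈ 6 × 10.111 ≈ 60.7 kt.
Latitude correction: −1.2 × (17 − 20) = 3.6 kt.
Corrected V ≈ 64.3 kt → 64 kt.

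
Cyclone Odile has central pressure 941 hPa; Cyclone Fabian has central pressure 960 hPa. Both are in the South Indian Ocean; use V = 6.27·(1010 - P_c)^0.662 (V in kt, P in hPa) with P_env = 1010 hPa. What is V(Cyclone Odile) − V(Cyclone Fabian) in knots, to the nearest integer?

Cyclone Odile: ΔP = 69; V ≈ 6.27 × 69^0.662 ≈ 103.42 kt.
Cyclone Fabian: ΔP = 50; V ≈ 6.27 × 50^0.662 ≈ 83.56 kt.
Difference ≈ 103.42 − 83.56 = 19.86 → 20 kt.

20 kt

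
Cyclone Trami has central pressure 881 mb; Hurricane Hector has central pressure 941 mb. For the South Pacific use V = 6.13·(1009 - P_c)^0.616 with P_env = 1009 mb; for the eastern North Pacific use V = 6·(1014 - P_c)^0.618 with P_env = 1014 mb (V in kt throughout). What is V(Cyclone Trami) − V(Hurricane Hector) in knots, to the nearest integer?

37 kt

Cyclone Trami: ΔP = 128; V ≈ 6.13 × 128^0.616 ≈ 121.76 kt.
Hurricane Hector: ΔP = 73; V ≈ 6 × 73^0.618 ≈ 85.05 kt.
Difference ≈ 121.76 − 85.05 = 36.71 → 37 kt.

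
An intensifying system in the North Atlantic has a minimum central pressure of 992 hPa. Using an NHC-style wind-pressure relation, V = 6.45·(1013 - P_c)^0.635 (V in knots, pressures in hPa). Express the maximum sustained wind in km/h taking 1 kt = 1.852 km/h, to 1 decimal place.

ΔP = 1013 − 992 = 21 hPa.
V ≈ 6.45 × 21^0.635 = 6.45 × 6.912 ≈ 44.583 kt.
44.583 × 1.852 ≈ 82.57 km/h → 82.6 km/h.

82.6 km/h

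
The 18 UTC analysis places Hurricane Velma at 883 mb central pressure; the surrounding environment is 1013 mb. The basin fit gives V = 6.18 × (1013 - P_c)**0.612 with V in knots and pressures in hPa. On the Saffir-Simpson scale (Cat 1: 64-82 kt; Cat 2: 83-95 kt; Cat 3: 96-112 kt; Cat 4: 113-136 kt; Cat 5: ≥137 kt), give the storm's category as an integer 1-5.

4

ΔP = 1013 − 883 = 130 mb.
V ≈ 6.18 × 130^0.612 = 6.18 × 19.67 ≈ 122 kt.
122 kt falls in the Category 4 band.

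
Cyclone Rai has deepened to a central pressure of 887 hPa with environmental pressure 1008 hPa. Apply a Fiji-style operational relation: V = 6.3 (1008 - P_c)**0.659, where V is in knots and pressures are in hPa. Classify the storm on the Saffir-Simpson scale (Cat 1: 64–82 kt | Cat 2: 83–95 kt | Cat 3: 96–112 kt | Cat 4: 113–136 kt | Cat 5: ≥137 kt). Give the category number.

5

ΔP = 1008 − 887 = 121 hPa.
V ≈ 6.3 × 121^0.659 = 6.3 × 23.58 ≈ 149 kt.
149 kt falls in the Category 5 band.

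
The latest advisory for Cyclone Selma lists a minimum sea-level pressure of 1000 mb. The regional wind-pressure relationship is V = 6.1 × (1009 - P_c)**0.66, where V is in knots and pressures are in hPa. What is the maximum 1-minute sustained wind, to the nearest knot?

ΔP = 1009 − 1000 = 9 mb.
9^0.66 ≈ 4.264.
V ≈ 6.1 × 4.264 ≈ 26.0 kt.

26 kt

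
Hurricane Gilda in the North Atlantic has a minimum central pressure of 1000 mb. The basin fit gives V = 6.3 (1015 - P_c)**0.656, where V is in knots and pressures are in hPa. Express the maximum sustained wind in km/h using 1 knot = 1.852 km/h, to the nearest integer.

69 km/h

ΔP = 1015 − 1000 = 15 mb.
V ≈ 6.3 × 15^0.656 = 6.3 × 5.909 ≈ 37.227 kt.
37.227 × 1.852 ≈ 68.94 km/h → 69 km/h.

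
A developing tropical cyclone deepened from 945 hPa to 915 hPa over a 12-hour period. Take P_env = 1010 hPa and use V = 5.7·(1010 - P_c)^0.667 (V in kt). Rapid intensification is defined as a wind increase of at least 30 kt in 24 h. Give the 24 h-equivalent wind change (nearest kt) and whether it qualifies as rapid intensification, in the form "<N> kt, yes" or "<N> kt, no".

53 kt, yes

V₁: ΔP = 65, V ≈ 5.7 × 65^0.667 ≈ 92.28 kt.
V₂: ΔP = 95, V ≈ 5.7 × 95^0.667 ≈ 118.85 kt.
ΔV over 12 h = 26.57 kt → 24 h equivalent = 26.57 × 24/12 ≈ 53.14 kt.
53 kt ≥ 30 kt ⇒ rapid intensification.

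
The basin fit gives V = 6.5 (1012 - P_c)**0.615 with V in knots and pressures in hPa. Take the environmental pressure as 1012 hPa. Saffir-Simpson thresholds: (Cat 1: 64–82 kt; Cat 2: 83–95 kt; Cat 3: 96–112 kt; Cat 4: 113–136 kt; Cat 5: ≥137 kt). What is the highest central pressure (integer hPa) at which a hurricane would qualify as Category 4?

908 hPa

Category 4 begins at V = 113 kt.
Required ΔP = (113/6.5)^(1/0.615) = 17.385^1.626 ≈ 103.88 hPa.
P_c ≤ 1012 − 103.88 = 908.12, so the highest integer P_c is 908 hPa.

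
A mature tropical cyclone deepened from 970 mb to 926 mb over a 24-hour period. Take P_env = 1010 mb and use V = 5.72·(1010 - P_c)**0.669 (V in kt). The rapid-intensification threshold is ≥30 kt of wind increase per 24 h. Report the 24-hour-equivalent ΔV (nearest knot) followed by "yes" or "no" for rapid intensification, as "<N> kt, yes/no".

43 kt, yes

V₁: ΔP = 40, V ≈ 5.72 × 40^0.669 ≈ 67.48 kt.
V₂: ΔP = 84, V ≈ 5.72 × 84^0.669 ≈ 110.85 kt.
ΔV over 24 h = 43.37 kt → 24 h equivalent = 43.37 × 24/24 ≈ 43.37 kt.
43 kt ≥ 30 kt ⇒ rapid intensification.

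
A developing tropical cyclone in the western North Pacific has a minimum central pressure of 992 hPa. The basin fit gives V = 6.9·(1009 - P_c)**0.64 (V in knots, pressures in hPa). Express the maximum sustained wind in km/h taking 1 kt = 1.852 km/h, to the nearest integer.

78 km/h

ΔP = 1009 − 992 = 17 hPa.
V ≈ 6.9 × 17^0.64 = 6.9 × 6.130 ≈ 42.300 kt.
42.300 × 1.852 ≈ 78.34 km/h → 78 km/h.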